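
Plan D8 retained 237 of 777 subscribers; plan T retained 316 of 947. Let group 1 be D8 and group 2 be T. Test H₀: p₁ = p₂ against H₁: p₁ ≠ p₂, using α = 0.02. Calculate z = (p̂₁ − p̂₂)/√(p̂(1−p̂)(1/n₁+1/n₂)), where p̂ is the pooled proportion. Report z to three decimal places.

p̂₁ = 237/777 ≈ 0.30502, p̂₂ = 316/947 ≈ 0.33369.
Pooled p̂ = (237+316)/(777+947) = 553/1724 = 0.32077.
SE = √(0.217875 × 0.00234297) = 0.02259.
z = (0.30502 − 0.33369)/0.02259 = -0.02867/0.02259 = -1.269.
p-value = 2·P(Z > 1.269) ≈ 0.2045; since p > α = 0.02, fail to reject H₀.

z = -1.269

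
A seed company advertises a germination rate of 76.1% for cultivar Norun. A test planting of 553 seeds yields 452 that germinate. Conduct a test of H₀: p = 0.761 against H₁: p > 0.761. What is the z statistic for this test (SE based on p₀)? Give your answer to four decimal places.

z = 3.1077

p̂ = 452/553 = 0.8173599.
Under H₀, SE = √(0.761·0.239/553) = √(0.000328895) = 0.0181355.
z = (0.8173599 − 0.761)/0.0181355 = 0.0563599/0.0181355 = 3.1077.
p-value = P(Z > 3.108) ≈ 0.0009.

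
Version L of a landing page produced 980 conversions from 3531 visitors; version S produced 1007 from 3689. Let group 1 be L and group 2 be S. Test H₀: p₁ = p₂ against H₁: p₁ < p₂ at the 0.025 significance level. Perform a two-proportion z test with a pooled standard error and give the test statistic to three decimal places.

p̂₁ = 980/3531 ≈ 0.277542, p̂₂ = 1007/3689 ≈ 0.272974.
Pooled p̂ = (980+1007)/(3531+3689) = 1987/7220 = 0.275208.
SE = √(p̂(1−p̂)(1/n₁+1/n₂)) = √(0.275208·0.724792·0.000554282) = √(0.000110562) = 0.010515.
z = (0.277542 − 0.272974)/0.010515 = 0.004568/0.010515 = 0.434.
p-value = P(Z < 0.434) ≈ 0.6680, so at α = 0.025 we fail to reject H₀.

z = 0.434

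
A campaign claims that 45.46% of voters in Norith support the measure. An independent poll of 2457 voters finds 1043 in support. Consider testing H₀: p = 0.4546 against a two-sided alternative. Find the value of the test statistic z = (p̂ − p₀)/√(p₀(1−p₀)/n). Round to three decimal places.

z = -2.996

p̂ = 1043/2457 = 0.424501.
Under H₀, SE = √(0.4546·0.5454/2457) = √(0.000100911) = 0.010045.
z = (0.424501 − 0.4546)/0.010045 = -0.030099/0.010045 = -2.996.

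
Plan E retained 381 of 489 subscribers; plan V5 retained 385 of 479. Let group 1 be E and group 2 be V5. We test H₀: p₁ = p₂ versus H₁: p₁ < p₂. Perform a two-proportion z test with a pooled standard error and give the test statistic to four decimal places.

p̂₁ = 381/489 ≈ 0.779141, p̂₂ = 385/479 ≈ 0.803758.
Pooled p̂ = (381+385)/(489+479) = 766/968 = 0.791322.
SE = √(0.165131 × 0.00413267) = 0.026123.
z = (0.779141 − 0.803758)/0.026123 = -0.024617/0.026123 = -0.9423.

z = -0.9423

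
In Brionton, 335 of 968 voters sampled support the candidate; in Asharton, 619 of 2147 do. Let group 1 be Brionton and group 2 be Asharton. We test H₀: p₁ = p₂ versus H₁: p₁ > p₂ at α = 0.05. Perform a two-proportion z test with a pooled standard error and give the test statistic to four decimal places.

p̂₁ = 335/968 ≈ 0.346074, p̂₂ = 619/2147 ≈ 0.288309.
Pooled p̂ = (335+619)/(968+2147) = 954/3115 = 0.306260.
SE = √(0.212465 × 0.00149882) = 0.017845.
z = (0.346074 − 0.288309)/0.017845 = 0.057765/0.017845 = 3.2370.
p-value = P(Z > 3.237) ≈ 0.0006, so at α = 0.05 we reject H₀.

z = 3.2370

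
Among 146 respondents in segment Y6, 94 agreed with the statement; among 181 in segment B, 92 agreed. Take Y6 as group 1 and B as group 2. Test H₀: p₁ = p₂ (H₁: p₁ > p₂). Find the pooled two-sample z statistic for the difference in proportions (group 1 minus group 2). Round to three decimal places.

p̂₁ = 94/146 = 0.6438356, p̂₂ = 92/181 = 0.5082873.
Pooled p̂ = (94+92)/(146+181) = 186/327 = 0.5688073.
SE = √(0.245266 × 0.0123742) = 0.0550905.
z = (0.6438356 − 0.5082873)/0.0550905 = 0.1355483/0.0550905 = 2.460.

z = 2.460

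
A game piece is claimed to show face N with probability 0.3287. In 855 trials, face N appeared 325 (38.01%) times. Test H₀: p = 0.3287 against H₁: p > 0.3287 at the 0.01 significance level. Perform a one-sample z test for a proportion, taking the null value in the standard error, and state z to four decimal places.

p̂ = 325/855 = 0.380117.
SE = √(p₀(1−p₀)/n) = √(0.22066/855) = 0.016065.
z = (0.380117 − 0.3287)/0.016065 = 0.051417/0.016065 = 3.2006.
p-value = P(Z > 3.201) ≈ 0.0007. With α = 0.01, reject H₀.

z = 3.2006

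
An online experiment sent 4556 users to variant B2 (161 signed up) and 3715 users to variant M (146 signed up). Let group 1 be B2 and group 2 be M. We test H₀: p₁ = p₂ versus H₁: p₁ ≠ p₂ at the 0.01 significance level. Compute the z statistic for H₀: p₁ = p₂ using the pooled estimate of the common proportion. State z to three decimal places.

z = -0.948

p̂₁ = 161/4556 ≈ 0.035338, p̂₂ = 146/3715 ≈ 0.039300.
Pooled p̂ = (161+146)/(4556+3715) = 307/8271 = 0.037118.
SE = √(0.0357399 × 0.00048867) = 0.004179.
z = (0.035338 − 0.039300)/0.004179 = -0.003962/0.004179 = -0.948.
Two-sided p-value ≈ 2·Φ(−0.948) = 0.3431, so at α = 0.01 we fail to reject H₀.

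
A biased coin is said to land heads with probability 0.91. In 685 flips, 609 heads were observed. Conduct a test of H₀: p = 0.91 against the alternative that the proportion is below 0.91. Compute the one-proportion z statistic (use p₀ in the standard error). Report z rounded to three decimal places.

z = -1.916

p̂ = 609/685 = 0.889051.
Under H₀, SE = √(0.91·0.09/685) = √(0.000119562) = 0.010934.
z = (0.889051 − 0.91)/0.010934 = -0.020949/0.010934 = -1.916.
p-value = P(Z < -1.916) ≈ 0.0277.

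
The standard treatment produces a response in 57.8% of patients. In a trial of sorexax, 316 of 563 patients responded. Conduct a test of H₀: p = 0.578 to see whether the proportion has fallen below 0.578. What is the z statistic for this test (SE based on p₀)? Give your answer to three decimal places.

p̂ = 316/563 = 0.56128.
SE = √(p₀(1−p₀)/n) = √(0.24392/563) = 0.02081.
z = (0.56128 − 0.578)/0.02081 = -0.01672/0.02081 = -0.803.
p-value = P(Z < -0.803) ≈ 0.2109.

z = -0.803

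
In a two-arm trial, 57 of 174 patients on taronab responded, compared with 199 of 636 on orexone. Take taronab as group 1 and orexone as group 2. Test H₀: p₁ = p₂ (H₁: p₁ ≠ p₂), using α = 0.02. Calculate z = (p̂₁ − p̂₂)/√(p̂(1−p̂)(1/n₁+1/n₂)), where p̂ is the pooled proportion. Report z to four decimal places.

p̂₁ = 57/174 ≈ 0.327586, p̂₂ = 199/636 ≈ 0.312893.
Pooled p̂ = (57+199)/(174+636) = 256/810 = 0.316049.
SE = √(0.216162 × 0.00731945) = 0.039777.
z = (0.327586 − 0.312893)/0.039777 = 0.014693/0.039777 = 0.3694.
p-value = 2·P(Z > 0.369) ≈ 0.7118, so at α = 0.02 we fail to reject H₀.

z = 0.3694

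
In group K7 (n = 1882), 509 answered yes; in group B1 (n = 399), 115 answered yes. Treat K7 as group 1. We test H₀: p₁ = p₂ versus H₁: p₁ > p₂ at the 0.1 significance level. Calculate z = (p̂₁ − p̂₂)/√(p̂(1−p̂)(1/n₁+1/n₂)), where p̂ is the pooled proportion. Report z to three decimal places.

z = -0.723

p̂₁ = 509/1882 = 0.27046, p̂₂ = 115/399 = 0.28822.
Pooled p̂ = (509+115)/(1882+399) = 624/2281 = 0.27356.
SE = √(p̂(1−p̂)(1/n₁+1/n₂)) = √(0.27356·0.72644·0.00303762) = √(0.000603656) = 0.02457.
z = (0.27046 − 0.28822)/0.02457 = -0.01776/0.02457 = -0.723.
p-value = P(Z > -0.723) ≈ 0.7652; since p > α = 0.1, fail to reject H₀.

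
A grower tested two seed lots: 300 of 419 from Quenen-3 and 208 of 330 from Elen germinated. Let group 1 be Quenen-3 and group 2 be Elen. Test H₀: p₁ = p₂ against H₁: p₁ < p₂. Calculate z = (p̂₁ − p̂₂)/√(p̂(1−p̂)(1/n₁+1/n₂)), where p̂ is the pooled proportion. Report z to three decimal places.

z = 2.492

p̂₁ = 300/419 ≈ 0.71599, p̂₂ = 208/330 ≈ 0.63030.
Pooled p̂ = (300+208)/(419+330) = 508/749 = 0.67824.
SE = √(p̂(1−p̂)(1/n₁+1/n₂)) = √(0.67824·0.32176·0.00541694) = √(0.00118215) = 0.03438.
z = (0.71599 − 0.63030)/0.03438 = 0.08569/0.03438 = 2.492.
p-value = P(Z < 2.492) ≈ 0.9937.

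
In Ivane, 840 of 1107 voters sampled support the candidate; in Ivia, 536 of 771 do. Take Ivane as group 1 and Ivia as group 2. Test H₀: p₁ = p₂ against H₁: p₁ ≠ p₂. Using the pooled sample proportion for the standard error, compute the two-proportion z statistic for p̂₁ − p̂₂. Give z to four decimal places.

p̂₁ = 840/1107 = 0.7588076, p̂₂ = 536/771 = 0.6952010.
Pooled p̂ = (840+536)/(1107+771) = 1376/1878 = 0.7326944.
SE = √(p̂(1−p̂)(1/n₁+1/n₂)) = √(0.7326944·0.2673056·0.00220036) = √(0.000430948) = 0.0207593.
z = (0.7588076 − 0.6952010)/0.0207593 = 0.0636066/0.0207593 = 3.0640.

z = 3.0640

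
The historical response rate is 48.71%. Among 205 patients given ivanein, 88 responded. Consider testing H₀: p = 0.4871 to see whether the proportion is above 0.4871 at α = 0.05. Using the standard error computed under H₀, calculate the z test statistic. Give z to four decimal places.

z = -1.6566

p̂ = 88/205 ≈ 0.429268.
SE = √(p₀(1−p₀)/n) = √(0.24983/205) = 0.034910.
z = (0.429268 − 0.4871)/0.034910 = -0.057832/0.034910 = -1.6566.
p-value = P(Z > -1.657) ≈ 0.9512; since p > α = 0.05, fail to reject H₀.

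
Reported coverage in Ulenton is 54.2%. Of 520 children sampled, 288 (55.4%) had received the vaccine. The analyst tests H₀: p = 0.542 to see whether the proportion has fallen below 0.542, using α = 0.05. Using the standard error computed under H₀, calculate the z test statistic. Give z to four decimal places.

z = 0.5422

p̂ = 288/520 = 0.553846.
Under H₀, SE = √(0.542·0.458/520) = √(0.000477377) = 0.021849.
z = (0.553846 − 0.542)/0.021849 = 0.011846/0.021849 = 0.5422.
p-value = P(Z < 0.542) ≈ 0.7062. With α = 0.05, fail to reject H₀.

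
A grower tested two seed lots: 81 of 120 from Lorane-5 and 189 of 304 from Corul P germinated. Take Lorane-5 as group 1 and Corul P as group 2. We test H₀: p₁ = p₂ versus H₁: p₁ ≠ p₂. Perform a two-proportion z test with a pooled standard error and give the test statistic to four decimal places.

z = 1.0278

p̂₁ = 81/120 = 0.675000, p̂₂ = 189/304 = 0.621711.
Pooled p̂ = (81+189)/(120+304) = 270/424 = 0.636792.
SE = √(p̂(1−p̂)(1/n₁+1/n₂)) = √(0.636792·0.363208·0.0116228) = √(0.00268821) = 0.051848.
z = (0.675000 − 0.621711)/0.051848 = 0.053289/0.051848 = 1.0278.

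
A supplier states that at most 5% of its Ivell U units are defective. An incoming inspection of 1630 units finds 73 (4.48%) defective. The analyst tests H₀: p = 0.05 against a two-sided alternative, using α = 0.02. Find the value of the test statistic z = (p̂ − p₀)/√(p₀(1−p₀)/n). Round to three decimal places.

p̂ = 73/1630 = 0.044785.
SE = √(p₀(1−p₀)/n) = √(0.0475/1630) = 0.005398.
z = (0.044785 − 0.05)/0.005398 = -0.005215/0.005398 = -0.966.
Two-sided p-value ≈ 2·Φ(−0.966) = 0.3340. With α = 0.02, fail to reject H₀.

z = -0.966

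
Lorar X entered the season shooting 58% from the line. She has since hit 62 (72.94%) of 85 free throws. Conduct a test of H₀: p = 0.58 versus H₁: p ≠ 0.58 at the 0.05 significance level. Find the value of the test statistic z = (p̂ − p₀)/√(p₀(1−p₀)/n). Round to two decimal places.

z = 2.79

p̂ = 62/85 ≈ 0.7294.
SE = √(p₀(1−p₀)/n) = √(0.2436/85) = 0.0535.
z = (0.7294 − 0.58)/0.0535 = 0.1494/0.0535 = 2.79.
Two-sided p-value ≈ 2·Φ(−2.791) = 0.0053, so at α = 0.05 we reject H₀.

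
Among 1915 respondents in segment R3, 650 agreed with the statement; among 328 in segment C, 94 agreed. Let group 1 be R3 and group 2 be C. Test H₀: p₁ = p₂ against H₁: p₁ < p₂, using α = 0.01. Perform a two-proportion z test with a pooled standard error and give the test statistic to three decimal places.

p̂₁ = 650/1915 = 0.33943, p̂₂ = 94/328 = 0.28659.
Pooled p̂ = (650+94)/(1915+328) = 744/2243 = 0.33170.
SE = √(p̂(1−p̂)(1/n₁+1/n₂)) = √(0.33170·0.66830·0.00357097) = √(0.000791594) = 0.02814.
z = (0.33943 − 0.28659)/0.02814 = 0.05284/0.02814 = 1.878.
p-value = P(Z < 1.878) ≈ 0.9698. With α = 0.01, fail to reject H₀.

z = 1.878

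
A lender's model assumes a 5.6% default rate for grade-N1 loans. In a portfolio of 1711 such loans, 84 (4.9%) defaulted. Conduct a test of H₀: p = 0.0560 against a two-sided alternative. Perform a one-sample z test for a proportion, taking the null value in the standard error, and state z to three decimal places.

z = -1.242

p̂ = 84/1711 = 0.0490941.
Under H₀, SE = √(0.056·0.944/1711) = √(3.08966e-05) = 0.0055585.
z = (0.0490941 − 0.056)/0.0055585 = -0.0069059/0.0055585 = -1.242.
Two-sided p-value ≈ 2·Φ(−1.242) = 0.2141.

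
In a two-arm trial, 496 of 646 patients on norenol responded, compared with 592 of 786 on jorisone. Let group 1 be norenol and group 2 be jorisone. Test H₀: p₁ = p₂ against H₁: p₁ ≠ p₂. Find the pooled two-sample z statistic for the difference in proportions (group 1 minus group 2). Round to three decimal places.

p̂₁ = 496/646 ≈ 0.76780, p̂₂ = 592/786 ≈ 0.75318.
Pooled p̂ = (496+592)/(646+786) = 1088/1432 = 0.75978.
SE = √(0.182516 × 0.00282025) = 0.02269.
z = (0.76780 − 0.75318)/0.02269 = 0.01462/0.02269 = 0.644.

z = 0.644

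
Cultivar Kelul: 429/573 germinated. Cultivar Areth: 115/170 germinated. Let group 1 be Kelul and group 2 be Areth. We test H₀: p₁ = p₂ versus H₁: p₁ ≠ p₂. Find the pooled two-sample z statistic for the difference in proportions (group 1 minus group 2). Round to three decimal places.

p̂₁ = 429/573 ≈ 0.748691, p̂₂ = 115/170 ≈ 0.676471.
Pooled p̂ = (429+115)/(573+170) = 544/743 = 0.732167.
SE = √(0.196099 × 0.00762755) = 0.038675.
z = (0.748691 − 0.676471)/0.038675 = 0.072220/0.038675 = 1.867.
Two-sided p-value ≈ 2·Φ(−1.867) = 0.0618.

z = 1.867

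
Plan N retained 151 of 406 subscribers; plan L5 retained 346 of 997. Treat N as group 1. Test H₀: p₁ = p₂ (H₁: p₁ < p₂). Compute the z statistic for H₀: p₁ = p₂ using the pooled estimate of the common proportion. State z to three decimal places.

p̂₁ = 151/406 = 0.37192, p̂₂ = 346/997 = 0.34704.
Pooled p̂ = (151+346)/(406+997) = 497/1403 = 0.35424.
SE = √(p̂(1−p̂)(1/n₁+1/n₂)) = √(0.35424·0.64576·0.00346606) = √(0.000792877) = 0.02816.
z = (0.37192 − 0.34704)/0.02816 = 0.02488/0.02816 = 0.884.
p-value = P(Z < 0.884) ≈ 0.8115.

z = 0.884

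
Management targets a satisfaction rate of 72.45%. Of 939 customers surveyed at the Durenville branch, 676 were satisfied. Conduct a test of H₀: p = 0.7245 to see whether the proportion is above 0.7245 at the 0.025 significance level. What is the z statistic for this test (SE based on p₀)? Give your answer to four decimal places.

p̂ = 676/939 ≈ 0.719915.
Under H₀, SE = √(0.7245·0.2755/939) = √(0.000212566) = 0.014580.
z = (0.719915 − 0.7245)/0.014580 = -0.004585/0.014580 = -0.3145.
p-value = P(Z > -0.314) ≈ 0.6234, so at α = 0.025 we fail to reject H₀.

z = -0.3145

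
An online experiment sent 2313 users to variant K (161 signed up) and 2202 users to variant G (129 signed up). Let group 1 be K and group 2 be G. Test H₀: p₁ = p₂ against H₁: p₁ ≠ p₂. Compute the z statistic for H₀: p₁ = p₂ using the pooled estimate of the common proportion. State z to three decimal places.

p̂₁ = 161/2313 ≈ 0.069607, p̂₂ = 129/2202 ≈ 0.058583.
Pooled p̂ = (161+129)/(2313+2202) = 290/4515 = 0.064230.
SE = √(p̂(1−p̂)(1/n₁+1/n₂)) = √(0.064230·0.935770·0.000886472) = √(5.32812e-05) = 0.007299.
z = (0.069607 − 0.058583)/0.007299 = 0.011024/0.007299 = 1.510.
Two-sided p-value ≈ 2·Φ(−1.510) = 0.1310.

z = 1.510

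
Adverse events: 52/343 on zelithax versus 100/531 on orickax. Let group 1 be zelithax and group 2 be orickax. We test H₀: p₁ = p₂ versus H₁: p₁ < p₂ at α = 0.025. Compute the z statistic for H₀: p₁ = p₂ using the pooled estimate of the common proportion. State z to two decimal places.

z = -1.40

p̂₁ = 52/343 ≈ 0.1516, p̂₂ = 100/531 ≈ 0.1883.
Pooled p̂ = (52+100)/(343+531) = 152/874 = 0.1739.
SE = √(0.143667 × 0.00479869) = 0.0263.
z = (0.1516 − 0.1883)/0.0263 = -0.0367/0.0263 = -1.40.
p-value = P(Z < -1.399) ≈ 0.0810, so at α = 0.025 we fail to reject H₀.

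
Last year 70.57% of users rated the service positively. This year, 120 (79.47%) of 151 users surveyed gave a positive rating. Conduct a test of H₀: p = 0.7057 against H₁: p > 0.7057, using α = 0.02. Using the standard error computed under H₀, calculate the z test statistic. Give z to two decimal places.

z = 2.40

p̂ = 120/151 ≈ 0.7947.
Standard error under H₀: √(0.7057×0.2943/151) = 0.0371.
z = (0.7947 − 0.7057)/0.0371 = 0.0890/0.0371 = 2.40.
p-value = P(Z > 2.400) ≈ 0.0082. With α = 0.02, reject H₀.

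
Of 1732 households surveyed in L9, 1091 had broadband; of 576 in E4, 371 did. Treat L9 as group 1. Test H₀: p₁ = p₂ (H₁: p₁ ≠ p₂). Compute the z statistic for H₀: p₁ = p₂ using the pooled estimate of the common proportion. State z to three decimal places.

p̂₁ = 1091/1732 = 0.62991, p̂₂ = 371/576 = 0.64410.
Pooled p̂ = (1091+371)/(1732+576) = 1462/2308 = 0.63345.
SE = √(p̂(1−p̂)(1/n₁+1/n₂)) = √(0.63345·0.36655·0.00231348) = √(0.00053717) = 0.02318.
z = (0.62991 − 0.64410)/0.02318 = -0.01419/0.02318 = -0.612.
p-value = 2·P(Z > 0.612) ≈ 0.5404.

z = -0.612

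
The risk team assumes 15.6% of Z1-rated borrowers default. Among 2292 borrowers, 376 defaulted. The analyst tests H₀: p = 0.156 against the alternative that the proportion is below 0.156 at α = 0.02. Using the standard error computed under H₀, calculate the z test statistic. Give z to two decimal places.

p̂ = 376/2292 = 0.16405.
Under H₀, SE = √(0.156·0.844/2292) = √(5.7445e-05) = 0.00758.
z = (0.16405 − 0.156)/0.00758 = 0.00805/0.00758 = 1.06.
p-value = P(Z < 1.062) ≈ 0.8559, so at α = 0.02 we fail to reject H₀.

z = 1.06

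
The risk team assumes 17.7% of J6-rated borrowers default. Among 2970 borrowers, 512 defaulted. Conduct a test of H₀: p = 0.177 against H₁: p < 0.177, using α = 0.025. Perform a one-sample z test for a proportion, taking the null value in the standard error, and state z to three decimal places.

z = -0.658

p̂ = 512/2970 ≈ 0.172391.
Under H₀, SE = √(0.177·0.823/2970) = √(4.90475e-05) = 0.007003.
z = (0.172391 − 0.177)/0.007003 = -0.004609/0.007003 = -0.658.
p-value = P(Z < -0.658) ≈ 0.2552; since p > α = 0.025, fail to reject H₀.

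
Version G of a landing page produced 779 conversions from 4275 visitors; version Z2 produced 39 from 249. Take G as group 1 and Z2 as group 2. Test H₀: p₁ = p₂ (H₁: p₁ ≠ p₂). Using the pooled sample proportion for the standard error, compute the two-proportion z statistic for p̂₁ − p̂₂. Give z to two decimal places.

p̂₁ = 779/4275 ≈ 0.1822, p̂₂ = 39/249 ≈ 0.1566.
Pooled p̂ = (779+39)/(4275+249) = 818/4524 = 0.1808.
SE = √(p̂(1−p̂)(1/n₁+1/n₂)) = √(0.1808·0.8192·0.00424998) = √(0.000629507) = 0.0251.
z = (0.1822 − 0.1566)/0.0251 = 0.0256/0.0251 = 1.02.
Two-sided p-value ≈ 2·Φ(−1.020) = 0.3077.

z = 1.02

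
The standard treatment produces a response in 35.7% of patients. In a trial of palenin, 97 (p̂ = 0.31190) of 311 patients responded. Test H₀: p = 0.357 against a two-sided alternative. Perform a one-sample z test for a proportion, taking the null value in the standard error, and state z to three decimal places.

z = -1.660

p̂ = 97/311 ≈ 0.31190.
Under H₀, SE = √(0.357·0.643/311) = √(0.000738106) = 0.02717.
z = (0.31190 − 0.357)/0.02717 = -0.04510/0.02717 = -1.660.
p-value = 2·P(Z > 1.660) ≈ 0.0969.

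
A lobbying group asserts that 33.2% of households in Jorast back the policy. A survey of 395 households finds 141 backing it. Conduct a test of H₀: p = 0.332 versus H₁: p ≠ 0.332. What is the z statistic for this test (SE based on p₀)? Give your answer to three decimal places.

z = 1.053

p̂ = 141/395 ≈ 0.35696.
Standard error under H₀: √(0.332×0.668/395) = 0.02370.
z = (0.35696 − 0.332)/0.02370 = 0.02496/0.02370 = 1.053.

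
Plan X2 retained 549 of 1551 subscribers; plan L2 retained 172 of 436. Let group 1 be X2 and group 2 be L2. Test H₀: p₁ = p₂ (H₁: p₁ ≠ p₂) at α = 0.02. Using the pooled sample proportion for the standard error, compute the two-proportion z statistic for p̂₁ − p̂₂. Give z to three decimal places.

z = -1.555

p̂₁ = 549/1551 = 0.35397, p̂₂ = 172/436 = 0.39450.
Pooled p̂ = (549+172)/(1551+436) = 721/1987 = 0.36286.
SE = √(0.231192 × 0.00293832) = 0.02606.
z = (0.35397 − 0.39450)/0.02606 = -0.04053/0.02606 = -1.555.
Two-sided p-value ≈ 2·Φ(−1.555) = 0.1199, so at α = 0.02 we fail to reject H₀.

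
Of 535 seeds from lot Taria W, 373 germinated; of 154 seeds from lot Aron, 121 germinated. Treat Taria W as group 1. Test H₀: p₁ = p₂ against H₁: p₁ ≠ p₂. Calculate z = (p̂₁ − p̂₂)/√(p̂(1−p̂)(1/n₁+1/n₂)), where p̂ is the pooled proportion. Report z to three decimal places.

p̂₁ = 373/535 = 0.69720, p̂₂ = 121/154 = 0.78571.
Pooled p̂ = (373+121)/(535+154) = 494/689 = 0.71698.
SE = √(p̂(1−p̂)(1/n₁+1/n₂)) = √(0.71698·0.28302·0.00836267) = √(0.00169695) = 0.04119.
z = (0.69720 − 0.78571)/0.04119 = -0.08851/0.04119 = -2.149.

z = -2.149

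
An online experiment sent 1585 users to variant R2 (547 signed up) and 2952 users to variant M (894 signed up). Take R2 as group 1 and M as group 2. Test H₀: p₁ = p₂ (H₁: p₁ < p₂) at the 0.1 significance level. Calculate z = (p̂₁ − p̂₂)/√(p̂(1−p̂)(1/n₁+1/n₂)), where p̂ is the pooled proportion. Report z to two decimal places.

z = 2.92

p̂₁ = 547/1585 ≈ 0.3451, p̂₂ = 894/2952 ≈ 0.3028.
Pooled p̂ = (547+894)/(1585+2952) = 1441/4537 = 0.3176.
SE = √(0.216734 × 0.000969668) = 0.0145.
z = (0.3451 − 0.3028)/0.0145 = 0.0423/0.0145 = 2.92.
p-value = P(Z < 2.915) ≈ 0.9982, so at α = 0.1 we fail to reject H₀.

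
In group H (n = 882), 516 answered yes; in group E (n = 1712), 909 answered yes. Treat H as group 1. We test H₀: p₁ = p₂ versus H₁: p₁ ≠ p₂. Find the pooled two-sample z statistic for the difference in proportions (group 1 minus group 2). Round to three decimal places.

p̂₁ = 516/882 ≈ 0.58503, p̂₂ = 909/1712 ≈ 0.53096.
Pooled p̂ = (516+909)/(882+1712) = 1425/2594 = 0.54934.
SE = √(0.247565 × 0.0017179) = 0.02062.
z = (0.58503 − 0.53096)/0.02062 = 0.05407/0.02062 = 2.622.
Two-sided p-value ≈ 2·Φ(−2.622) = 0.0087.

z = 2.622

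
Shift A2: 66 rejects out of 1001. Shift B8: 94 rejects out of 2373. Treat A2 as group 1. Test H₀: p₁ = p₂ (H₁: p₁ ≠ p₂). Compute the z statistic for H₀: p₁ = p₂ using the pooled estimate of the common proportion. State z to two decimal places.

z = 3.29

p̂₁ = 66/1001 ≈ 0.0659, p̂₂ = 94/2373 ≈ 0.0396.
Pooled p̂ = (66+94)/(1001+2373) = 160/3374 = 0.0474.
SE = √(p̂(1−p̂)(1/n₁+1/n₂)) = √(0.0474·0.9526·0.00142041) = √(6.41636e-05) = 0.0080.
z = (0.0659 − 0.0396)/0.0080 = 0.0263/0.0080 = 3.29.
Two-sided p-value ≈ 2·Φ(−3.286) = 0.0010.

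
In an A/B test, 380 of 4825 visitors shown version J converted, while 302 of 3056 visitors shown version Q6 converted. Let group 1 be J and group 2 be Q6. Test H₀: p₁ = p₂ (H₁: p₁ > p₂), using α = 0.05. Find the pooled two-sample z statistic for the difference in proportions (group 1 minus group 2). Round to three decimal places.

z = -3.087

p̂₁ = 380/4825 = 0.078756, p̂₂ = 302/3056 = 0.098822.
Pooled p̂ = (380+302)/(4825+3056) = 682/7881 = 0.086537.
SE = √(0.0790485 × 0.000534479) = 0.006500.
z = (0.078756 − 0.098822)/0.006500 = -0.020066/0.006500 = -3.087.
p-value = P(Z > -3.087) ≈ 0.9990; since p > α = 0.05, fail to reject H₀.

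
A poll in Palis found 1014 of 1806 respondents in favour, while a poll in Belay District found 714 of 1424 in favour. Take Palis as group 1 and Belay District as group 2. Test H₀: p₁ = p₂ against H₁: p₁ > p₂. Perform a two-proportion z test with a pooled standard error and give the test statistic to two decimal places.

p̂₁ = 1014/1806 = 0.5615, p̂₂ = 714/1424 = 0.5014.
Pooled p̂ = (1014+714)/(1806+1424) = 1728/3230 = 0.5350.
SE = √(0.248776 × 0.00125596) = 0.0177.
z = (0.5615 − 0.5014)/0.0177 = 0.0601/0.0177 = 3.40.

z = 3.40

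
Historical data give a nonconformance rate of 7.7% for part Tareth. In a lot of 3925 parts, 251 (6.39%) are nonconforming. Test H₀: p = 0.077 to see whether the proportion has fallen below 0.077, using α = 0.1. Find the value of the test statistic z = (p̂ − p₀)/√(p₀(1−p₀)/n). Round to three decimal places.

p̂ = 251/3925 = 0.063949.
Under H₀, SE = √(0.077·0.923/3925) = √(1.81073e-05) = 0.004255.
z = (0.063949 − 0.077)/0.004255 = -0.013051/0.004255 = -3.067.
p-value = P(Z < -3.067) ≈ 0.0011; since p < α = 0.1, reject H₀.

z = -3.067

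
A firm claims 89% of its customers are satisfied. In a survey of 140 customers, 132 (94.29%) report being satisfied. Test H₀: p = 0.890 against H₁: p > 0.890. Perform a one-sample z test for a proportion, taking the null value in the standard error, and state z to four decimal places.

p̂ = 132/140 ≈ 0.942857.
Standard error under H₀: √(0.89×0.11/140) = 0.026444.
z = (0.942857 − 0.89)/0.026444 = 0.052857/0.026444 = 1.9988.
p-value = P(Z > 1.999) ≈ 0.0228.

z = 1.9988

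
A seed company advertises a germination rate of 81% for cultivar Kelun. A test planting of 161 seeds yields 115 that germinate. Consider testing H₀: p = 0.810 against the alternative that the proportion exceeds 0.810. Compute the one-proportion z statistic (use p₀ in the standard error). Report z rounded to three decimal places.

p̂ = 115/161 ≈ 0.714286.
Under H₀, SE = √(0.81·0.19/161) = √(0.000955901) = 0.030918.
z = (0.714286 − 0.81)/0.030918 = -0.095714/0.030918 = -3.096.
p-value = P(Z > -3.096) ≈ 0.9990.

z = -3.096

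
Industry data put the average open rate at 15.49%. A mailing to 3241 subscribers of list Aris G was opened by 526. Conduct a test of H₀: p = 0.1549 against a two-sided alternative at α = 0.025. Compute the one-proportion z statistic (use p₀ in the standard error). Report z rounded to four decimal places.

p̂ = 526/3241 ≈ 0.1622956.
Standard error under H₀: √(0.1549×0.8451/3241) = 0.0063554.
z = (0.1622956 − 0.1549)/0.0063554 = 0.0073956/0.0063554 = 1.1637.
p-value = 2·P(Z > 1.164) ≈ 0.2446; since p > α = 0.025, fail to reject H₀.

z = 1.1637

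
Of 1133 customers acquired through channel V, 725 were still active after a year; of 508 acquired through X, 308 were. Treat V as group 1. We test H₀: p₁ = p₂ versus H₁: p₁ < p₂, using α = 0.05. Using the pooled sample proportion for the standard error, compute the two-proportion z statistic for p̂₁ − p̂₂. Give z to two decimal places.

p̂₁ = 725/1133 = 0.6399, p̂₂ = 308/508 = 0.6063.
Pooled p̂ = (725+308)/(1133+508) = 1033/1641 = 0.6295.
SE = √(0.233231 × 0.00285112) = 0.0258.
z = (0.6399 − 0.6063)/0.0258 = 0.0336/0.0258 = 1.30.
p-value = P(Z < 1.303) ≈ 0.9037; since p > α = 0.05, fail to reject H₀.

z = 1.30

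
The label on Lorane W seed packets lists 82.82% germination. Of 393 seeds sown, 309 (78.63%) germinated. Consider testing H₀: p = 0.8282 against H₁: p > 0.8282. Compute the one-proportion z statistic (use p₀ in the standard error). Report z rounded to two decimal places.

p̂ = 309/393 = 0.78626.
SE = √(p₀(1−p₀)/n) = √(0.14228/393) = 0.01903.
z = (0.78626 − 0.8282)/0.01903 = -0.04194/0.01903 = -2.20.
p-value = P(Z > -2.204) ≈ 0.9862.

z = -2.20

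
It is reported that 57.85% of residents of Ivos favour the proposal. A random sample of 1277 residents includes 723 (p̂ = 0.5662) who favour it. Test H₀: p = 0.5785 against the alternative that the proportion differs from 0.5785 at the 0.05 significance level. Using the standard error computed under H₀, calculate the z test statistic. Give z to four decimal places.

z = -0.8922

p̂ = 723/1277 ≈ 0.566171.
SE = √(p₀(1−p₀)/n) = √(0.24384/1277) = 0.013818.
z = (0.566171 − 0.5785)/0.013818 = -0.012329/0.013818 = -0.8922.
p-value = 2·P(Z > 0.892) ≈ 0.3723, so at α = 0.05 we fail to reject H₀.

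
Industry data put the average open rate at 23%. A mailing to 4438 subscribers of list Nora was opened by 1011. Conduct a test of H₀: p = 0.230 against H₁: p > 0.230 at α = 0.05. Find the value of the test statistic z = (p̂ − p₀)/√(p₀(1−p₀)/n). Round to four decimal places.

p̂ = 1011/4438 ≈ 0.2278053.
Under H₀, SE = √(0.23·0.77/4438) = √(3.99054e-05) = 0.0063171.
z = (0.2278053 − 0.23)/0.0063171 = -0.0021947/0.0063171 = -0.3474.
p-value = P(Z > -0.347) ≈ 0.6359. With α = 0.05, fail to reject H₀.

z = -0.3474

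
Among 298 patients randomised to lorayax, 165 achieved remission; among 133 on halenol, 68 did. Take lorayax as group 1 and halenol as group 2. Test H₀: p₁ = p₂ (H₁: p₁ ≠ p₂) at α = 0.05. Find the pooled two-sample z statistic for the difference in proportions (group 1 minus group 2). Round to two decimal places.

z = 0.82

p̂₁ = 165/298 ≈ 0.5537, p̂₂ = 68/133 ≈ 0.5113.
Pooled p̂ = (165+68)/(298+133) = 233/431 = 0.5406.
SE = √(0.248351 × 0.0108745) = 0.0520.
z = (0.5537 − 0.5113)/0.0520 = 0.0424/0.0520 = 0.82.
Two-sided p-value ≈ 2·Φ(−0.816) = 0.4144, so at α = 0.05 we fail to reject H₀.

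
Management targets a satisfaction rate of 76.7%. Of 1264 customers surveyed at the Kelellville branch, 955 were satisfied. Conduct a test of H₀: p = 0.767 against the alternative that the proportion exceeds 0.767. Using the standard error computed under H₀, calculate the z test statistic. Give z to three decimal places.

z = -0.964

p̂ = 955/1264 ≈ 0.75554.
Under H₀, SE = √(0.767·0.233/1264) = √(0.000141385) = 0.01189.
z = (0.75554 − 0.767)/0.01189 = -0.01146/0.01189 = -0.964.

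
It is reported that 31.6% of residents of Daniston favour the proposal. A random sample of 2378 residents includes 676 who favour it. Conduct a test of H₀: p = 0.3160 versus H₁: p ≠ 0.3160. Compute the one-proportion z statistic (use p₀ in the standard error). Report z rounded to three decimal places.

p̂ = 676/2378 = 0.284272.
SE = √(p₀(1−p₀)/n) = √(0.21614/2378) = 0.009534.
z = (0.284272 − 0.316)/0.009534 = -0.031728/0.009534 = -3.328.
Two-sided p-value ≈ 2·Φ(−3.328) = 0.0009.

z = -3.328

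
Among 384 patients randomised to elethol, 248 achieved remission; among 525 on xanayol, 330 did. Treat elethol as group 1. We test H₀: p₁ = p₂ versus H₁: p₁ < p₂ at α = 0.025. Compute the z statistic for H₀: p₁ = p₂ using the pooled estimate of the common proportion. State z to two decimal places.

z = 0.53

p̂₁ = 248/384 = 0.6458, p̂₂ = 330/525 = 0.6286.
Pooled p̂ = (248+330)/(384+525) = 578/909 = 0.6359.
SE = √(0.231541 × 0.00450893) = 0.0323.
z = (0.6458 − 0.6286)/0.0323 = 0.0172/0.0323 = 0.53.
p-value = P(Z < 0.534) ≈ 0.7034; since p > α = 0.025, fail to reject H₀.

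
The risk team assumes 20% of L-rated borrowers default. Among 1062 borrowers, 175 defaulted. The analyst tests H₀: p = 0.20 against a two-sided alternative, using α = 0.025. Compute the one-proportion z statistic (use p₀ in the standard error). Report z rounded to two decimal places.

p̂ = 175/1062 = 0.16478.
Under H₀, SE = √(0.2·0.8/1062) = √(0.000150659) = 0.01227.
z = (0.16478 − 0.2)/0.01227 = -0.03522/0.01227 = -2.87.
p-value = 2·P(Z > 2.869) ≈ 0.0041. With α = 0.025, reject H₀.

z = -2.87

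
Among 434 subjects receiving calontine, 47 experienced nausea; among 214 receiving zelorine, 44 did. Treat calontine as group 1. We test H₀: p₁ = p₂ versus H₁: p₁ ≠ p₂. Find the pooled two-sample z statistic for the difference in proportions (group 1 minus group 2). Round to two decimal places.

z = -3.35

p̂₁ = 47/434 = 0.10829, p̂₂ = 44/214 = 0.20561.
Pooled p̂ = (47+44)/(434+214) = 91/648 = 0.14043.
SE = √(0.120711 × 0.00697704) = 0.02902.
z = (0.10829 − 0.20561)/0.02902 = -0.09732/0.02902 = -3.35.
p-value = 2·P(Z > 3.353) ≈ 0.0008.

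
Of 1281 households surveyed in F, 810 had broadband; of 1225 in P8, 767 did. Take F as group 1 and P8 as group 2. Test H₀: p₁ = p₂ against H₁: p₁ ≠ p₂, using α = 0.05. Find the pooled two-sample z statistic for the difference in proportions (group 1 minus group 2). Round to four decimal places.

z = 0.3210

p̂₁ = 810/1281 = 0.6323185, p̂₂ = 767/1225 = 0.6261224.
Pooled p̂ = (810+767)/(1281+1225) = 1577/2506 = 0.6292897.
SE = √(p̂(1−p̂)(1/n₁+1/n₂)) = √(0.6292897·0.3707103·0.00159697) = √(0.000372547) = 0.0193015.
z = (0.6323185 − 0.6261224)/0.0193015 = 0.0061961/0.0193015 = 0.3210.
p-value = 2·P(Z > 0.321) ≈ 0.7482; since p > α = 0.05, fail to reject H₀.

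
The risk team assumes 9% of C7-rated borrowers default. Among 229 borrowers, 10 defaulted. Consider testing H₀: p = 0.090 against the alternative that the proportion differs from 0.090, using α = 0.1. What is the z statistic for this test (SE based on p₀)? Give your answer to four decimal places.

p̂ = 10/229 = 0.0436681.
SE = √(p₀(1−p₀)/n) = √(0.0819/229) = 0.0189114.
z = (0.0436681 − 0.09)/0.0189114 = -0.0463319/0.0189114 = -2.4499.
Two-sided p-value ≈ 2·Φ(−2.450) = 0.0143; since p < α = 0.1, reject H₀.

z = -2.4499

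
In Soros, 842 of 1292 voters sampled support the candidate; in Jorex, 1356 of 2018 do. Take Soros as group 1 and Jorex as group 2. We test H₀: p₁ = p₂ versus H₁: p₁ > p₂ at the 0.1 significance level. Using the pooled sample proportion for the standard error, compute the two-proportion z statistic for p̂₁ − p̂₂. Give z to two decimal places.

z = -1.20

p̂₁ = 842/1292 = 0.65170, p̂₂ = 1356/2018 = 0.67195.
Pooled p̂ = (842+1356)/(1292+2018) = 2198/3310 = 0.66405.
SE = √(0.223088 × 0.00126953) = 0.01683.
z = (0.65170 − 0.67195)/0.01683 = -0.02025/0.01683 = -1.20.
p-value = P(Z > -1.203) ≈ 0.8856, so at α = 0.1 we fail to reject H₀.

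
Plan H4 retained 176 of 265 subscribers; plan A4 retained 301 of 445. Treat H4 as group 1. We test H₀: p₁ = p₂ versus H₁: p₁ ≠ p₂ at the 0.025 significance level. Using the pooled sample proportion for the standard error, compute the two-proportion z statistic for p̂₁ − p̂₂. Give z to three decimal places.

p̂₁ = 176/265 = 0.66415, p̂₂ = 301/445 = 0.67640.
Pooled p̂ = (176+301)/(265+445) = 477/710 = 0.67183.
SE = √(p̂(1−p̂)(1/n₁+1/n₂)) = √(0.67183·0.32817·0.00602078) = √(0.00132743) = 0.03643.
z = (0.66415 − 0.67640)/0.03643 = -0.01225/0.03643 = -0.336.
p-value = 2·P(Z > 0.336) ≈ 0.7366. With α = 0.025, fail to reject H₀.

z = -0.336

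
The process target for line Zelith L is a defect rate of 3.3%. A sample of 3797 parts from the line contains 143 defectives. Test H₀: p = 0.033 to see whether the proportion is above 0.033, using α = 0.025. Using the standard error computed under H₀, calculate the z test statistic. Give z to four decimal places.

z = 1.6079

p̂ = 143/3797 ≈ 0.0376613.
SE = √(p₀(1−p₀)/n) = √(0.031911/3797) = 0.0028990.
z = (0.0376613 − 0.033)/0.0028990 = 0.0046613/0.0028990 = 1.6079.
p-value = P(Z > 1.608) ≈ 0.0539; since p > α = 0.025, fail to reject H₀.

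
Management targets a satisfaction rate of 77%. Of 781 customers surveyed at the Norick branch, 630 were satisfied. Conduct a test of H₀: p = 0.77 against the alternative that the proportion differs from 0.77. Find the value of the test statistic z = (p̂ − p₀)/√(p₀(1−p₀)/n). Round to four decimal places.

z = 2.4344

p̂ = 630/781 ≈ 0.8066581.
Standard error under H₀: √(0.77×0.23/781) = 0.0150586.
z = (0.8066581 − 0.77)/0.0150586 = 0.0366581/0.0150586 = 2.4344.
p-value = 2·P(Z > 2.434) ≈ 0.0149.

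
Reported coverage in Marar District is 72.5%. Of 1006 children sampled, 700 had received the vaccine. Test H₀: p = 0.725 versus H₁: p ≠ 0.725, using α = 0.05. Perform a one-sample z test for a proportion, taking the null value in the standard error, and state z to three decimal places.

p̂ = 700/1006 = 0.69583.
SE = √(p₀(1−p₀)/n) = √(0.19937/1006) = 0.01408.
z = (0.69583 − 0.725)/0.01408 = -0.02917/0.01408 = -2.072.
Two-sided p-value ≈ 2·Φ(−2.072) = 0.0382, so at α = 0.05 we reject H₀.

z = -2.072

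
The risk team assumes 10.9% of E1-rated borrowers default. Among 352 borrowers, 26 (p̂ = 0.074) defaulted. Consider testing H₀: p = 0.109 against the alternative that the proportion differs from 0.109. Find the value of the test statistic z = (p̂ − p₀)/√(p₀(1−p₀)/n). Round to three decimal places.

z = -2.115

p̂ = 26/352 = 0.073864.
Standard error under H₀: √(0.109×0.891/352) = 0.016610.
z = (0.073864 − 0.109)/0.016610 = -0.035136/0.016610 = -2.115.
Two-sided p-value ≈ 2·Φ(−2.115) = 0.0344.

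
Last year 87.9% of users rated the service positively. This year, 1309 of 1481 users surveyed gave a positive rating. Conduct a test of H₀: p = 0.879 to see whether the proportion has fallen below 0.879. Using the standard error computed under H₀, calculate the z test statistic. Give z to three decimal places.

z = 0.574

p̂ = 1309/1481 ≈ 0.88386.
Under H₀, SE = √(0.879·0.121/1481) = √(7.18157e-05) = 0.00847.
z = (0.88386 − 0.879)/0.00847 = 0.00486/0.00847 = 0.574.
p-value = P(Z < 0.574) ≈ 0.7169.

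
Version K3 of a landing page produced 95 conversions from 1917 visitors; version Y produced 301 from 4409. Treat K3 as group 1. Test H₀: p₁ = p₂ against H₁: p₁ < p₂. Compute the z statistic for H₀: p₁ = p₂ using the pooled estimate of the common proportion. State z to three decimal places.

p̂₁ = 95/1917 = 0.049557, p̂₂ = 301/4409 = 0.068269.
Pooled p̂ = (95+301)/(1917+4409) = 396/6326 = 0.062599.
SE = √(0.0586802 × 0.000748457) = 0.006627.
z = (0.049557 − 0.068269)/0.006627 = -0.018712/0.006627 = -2.824.
p-value = P(Z < -2.824) ≈ 0.0024.

z = -2.824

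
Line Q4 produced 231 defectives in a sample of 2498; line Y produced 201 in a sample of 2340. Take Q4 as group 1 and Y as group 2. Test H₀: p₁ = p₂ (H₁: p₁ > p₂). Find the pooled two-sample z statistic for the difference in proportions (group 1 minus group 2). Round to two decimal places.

p̂₁ = 231/2498 = 0.0925, p̂₂ = 201/2340 = 0.0859.
Pooled p̂ = (231+201)/(2498+2340) = 432/4838 = 0.0893.
SE = √(0.0813198 × 0.000827671) = 0.0082.
z = (0.0925 − 0.0859)/0.0082 = 0.0066/0.0082 = 0.80.
p-value = P(Z > 0.802) ≈ 0.2114.

z = 0.80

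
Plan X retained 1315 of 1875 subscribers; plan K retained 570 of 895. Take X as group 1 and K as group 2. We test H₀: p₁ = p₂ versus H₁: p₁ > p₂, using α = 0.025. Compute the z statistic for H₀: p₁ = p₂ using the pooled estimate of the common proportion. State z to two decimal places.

z = 3.40

p̂₁ = 1315/1875 = 0.70133, p̂₂ = 570/895 = 0.63687.
Pooled p̂ = (1315+570)/(1875+895) = 1885/2770 = 0.68051.
SE = √(p̂(1−p̂)(1/n₁+1/n₂)) = √(0.68051·0.31949·0.00165065) = √(0.000358881) = 0.01894.
z = (0.70133 − 0.63687)/0.01894 = 0.06446/0.01894 = 3.40.
p-value = P(Z > 3.403) ≈ 0.0003. With α = 0.025, reject H₀.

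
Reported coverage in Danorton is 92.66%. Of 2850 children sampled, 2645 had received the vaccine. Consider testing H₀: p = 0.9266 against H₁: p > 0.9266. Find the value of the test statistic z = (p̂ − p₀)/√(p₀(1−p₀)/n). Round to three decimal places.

p̂ = 2645/2850 = 0.92807.
SE = √(p₀(1−p₀)/n) = √(0.068012/2850) = 0.00489.
z = (0.92807 − 0.9266)/0.00489 = 0.00147/0.00489 = 0.301.
p-value = P(Z > 0.301) ≈ 0.3817.

z = 0.301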